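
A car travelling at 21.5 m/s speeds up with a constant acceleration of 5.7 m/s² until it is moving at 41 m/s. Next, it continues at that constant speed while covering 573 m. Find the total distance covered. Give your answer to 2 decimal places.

Phase 1 (accelerating): v₀ = 21.5 m/s, a = 5.7 m/s².
v = v₀ + at → t = (41 − 21.5) / 5.7 = 3.42 s
v² = v₀² + 2aΔx → Δx = (41² − 21.5²)/(2·5.7) = 107 m

Phase 2 (constant speed): v₀ = 41.0 m/s, a = 0 m/s².
Constant speed: t = d/v = 573/41.0 = 14.0 s
Total distance = 107 + 573 = 680 m

679.91 m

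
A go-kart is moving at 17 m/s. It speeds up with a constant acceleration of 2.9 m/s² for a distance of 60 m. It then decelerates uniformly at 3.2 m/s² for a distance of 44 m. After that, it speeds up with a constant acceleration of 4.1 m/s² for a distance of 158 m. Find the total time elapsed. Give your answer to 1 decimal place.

Phase 1 (accelerating): v₀ = 17.0 m/s, a = 2.9 m/s².
v² = v₀² + 2aΔx = 17.0² + 2·2.9·60 = 637 → v = 25.2 m/s
t = (v − v₀)/a = (25.2 − 17.0)/2.9 = 2.84 s

Phase 2 (decelerating): v₀ = 25.2 m/s, a = -3.2 m/s².
v² = v₀² + 2aΔx = 25.2² + 2·-3.2·44 = 355 → v = 18.9 m/s
t = (v − v₀)/a = (18.9 − 25.2)/-3.2 = 2.00 s

Phase 3 (accelerating): v₀ = 18.9 m/s, a = 4.1 m/s².
v² = v₀² + 2aΔx = 18.9² + 2·4.1·158 = 1650 → v = 40.6 m/s
t = (v − v₀)/a = (40.6 − 18.9)/4.1 = 5.31 s
Total time = 2.84 + 2.00 + 5.31 = 10.1 s

10.1 s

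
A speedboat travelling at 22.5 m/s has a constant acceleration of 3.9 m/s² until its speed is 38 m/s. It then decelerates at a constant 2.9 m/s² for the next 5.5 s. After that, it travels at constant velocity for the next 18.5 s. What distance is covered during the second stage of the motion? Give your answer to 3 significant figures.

165 m

Phase 1 (accelerating): v₀ = 22.5 m/s, a = 3.9 m/s².
v = v₀ + at → t = (38 − 22.5) / 3.9 = 3.97 s
v² = v₀² + 2aΔx → Δx = (38² − 22.5²)/(2·3.9) = 120 m

Phase 2 (decelerating): v₀ = 38.0 m/s, a = -2.9 m/s².
v = v₀ + at = 38.0 + (-2.9)(5.5) = 22.1 m/s
Δx = v₀t + ½at² = 38.0·5.5 + 0.5·-2.9·5.5² = 165 m
Distance in phase 2 = 165 m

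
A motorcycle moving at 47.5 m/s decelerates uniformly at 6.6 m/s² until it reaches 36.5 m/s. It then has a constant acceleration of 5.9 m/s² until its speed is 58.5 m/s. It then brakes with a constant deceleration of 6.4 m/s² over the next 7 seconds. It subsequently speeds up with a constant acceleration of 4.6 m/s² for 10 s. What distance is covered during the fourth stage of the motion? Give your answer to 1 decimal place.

367.0 m

Phase 1 (decelerating): v₀ = 47.5 m/s, a = -6.6 m/s².
v = v₀ + at → t = (36.5 − 47.5) / -6.6 = 1.67 s
v² = v₀² + 2aΔx → Δx = (36.5² − 47.5²)/(2·-6.6) = 70.0 m

Phase 2 (accelerating): v₀ = 36.5 m/s, a = 5.9 m/s².
v = v₀ + at → t = (58.5 − 36.5) / 5.9 = 3.73 s
v² = v₀² + 2aΔx → Δx = (58.5² − 36.5²)/(2·5.9) = 177 m

Phase 3 (decelerating): v₀ = 58.5 m/s, a = -6.4 m/s².
v = v₀ + at = 58.5 + (-6.4)(7) = 13.7 m/s
Δx = v₀t + ½at² = 58.5·7 + 0.5·-6.4·7² = 253 m

Phase 4 (accelerating): v₀ = 13.7 m/s, a = 4.6 m/s².
v = v₀ + at = 13.7 + (4.6)(10) = 59.7 m/s
Δx = v₀t + ½at² = 13.7·10 + 0.5·4.6·10² = 367 m
Distance in phase 4 = 367 m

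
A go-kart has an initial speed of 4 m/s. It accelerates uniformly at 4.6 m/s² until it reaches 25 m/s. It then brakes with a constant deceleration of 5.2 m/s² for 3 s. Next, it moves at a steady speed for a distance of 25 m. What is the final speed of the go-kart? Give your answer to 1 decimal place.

9.4 m/s

Phase 1 (accelerating): v₀ = 4.00 m/s, a = 4.6 m/s².
v = v₀ + at → t = (25 − 4.00) / 4.6 = 4.57 s
v² = v₀² + 2aΔx → Δx = (25² − 4.00²)/(2·4.6) = 66.2 m

Phase 2 (decelerating): v₀ = 25.0 m/s, a = -5.2 m/s².
v = v₀ + at = 25.0 + (-5.2)(3) = 9.40 m/s
Δx = v₀t + ½at² = 25.0·3 + 0.5·-5.2·3² = 51.6 m

Phase 3 (constant speed): v₀ = 9.40 m/s, a = 0 m/s².
Constant speed: t = d/v = 25/9.40 = 2.66 s
Final speed = 9.40 m/s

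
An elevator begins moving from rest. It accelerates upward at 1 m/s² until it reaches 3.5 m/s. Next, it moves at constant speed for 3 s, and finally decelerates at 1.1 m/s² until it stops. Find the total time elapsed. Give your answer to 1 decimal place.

9.7 s

Phase 1 (accelerating): v₀ = 0 m/s, a = 1 m/s².
v = v₀ + at → t = (3.5 − 0) / 1 = 3.50 s
v² = v₀² + 2aΔx → Δx = (3.5² − 0²)/(2·1) = 6.12 m

Phase 2 (constant speed): v₀ = 3.50 m/s, a = 0 m/s².
v = v₀ + at = 3.50 + (0)(3) = 3.50 m/s
Δx = v₀t + ½at² = 3.50·3 + 0.5·0·3² = 10.5 m

Phase 3 (decelerating): v₀ = 3.50 m/s, a = -1.1 m/s².
v = v₀ + at → t = (0 − 3.50) / -1.1 = 3.18 s
v² = v₀² + 2aΔx → Δx = (0² − 3.50²)/(2·-1.1) = 5.57 m
Total time = 3.50 + 3.00 + 3.18 = 9.68 s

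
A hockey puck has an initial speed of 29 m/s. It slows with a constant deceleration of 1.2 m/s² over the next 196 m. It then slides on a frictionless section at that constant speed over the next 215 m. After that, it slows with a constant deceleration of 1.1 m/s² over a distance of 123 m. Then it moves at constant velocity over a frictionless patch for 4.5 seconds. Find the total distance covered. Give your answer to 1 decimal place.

Phase 1 (decelerating): v₀ = 29.0 m/s, a = -1.2 m/s².
v² = v₀² + 2aΔx = 29.0² + 2·-1.2·196 = 371 → v = 19.3 m/s
t = (v − v₀)/a = (19.3 − 29.0)/-1.2 = 8.12 s

Phase 2 (constant speed): v₀ = 19.3 m/s, a = 0 m/s².
Constant speed: t = d/v = 215/19.3 = 11.2 s

Phase 3 (decelerating): v₀ = 19.3 m/s, a = -1.1 m/s².
v² = v₀² + 2aΔx = 19.3² + 2·-1.1·123 = 100 → v = 10.0 m/s
t = (v − v₀)/a = (10.0 − 19.3)/-1.1 = 8.41 s

Phase 4 (constant speed): v₀ = 10.0 m/s, a = 0 m/s².
v = v₀ + at = 10.0 + (0)(4.5) = 10.0 m/s
Δx = v₀t + ½at² = 10.0·4.5 + 0.5·0·4.5² = 45.0 m
Total distance = 196 + 215 + 123 + 45.0 = 579 m

579.0 m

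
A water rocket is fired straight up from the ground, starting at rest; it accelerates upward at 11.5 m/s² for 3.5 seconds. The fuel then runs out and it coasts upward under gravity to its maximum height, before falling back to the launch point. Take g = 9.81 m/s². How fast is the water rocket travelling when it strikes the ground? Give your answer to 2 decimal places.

Phase 1 (powered ascent): v₀ = 0 m/s, a = 11.5 m/s².
v = v₀ + at = 0 + (11.5)(3.5) = 40.2 m/s
Δx = v₀t + ½at² = 0·3.5 + 0.5·11.5·3.5² = 70.4 m

Phase 2 (coasting upward): v₀ = 40.2 m/s, a = -9.81 m/s².
v = v₀ + at → t = (0 − 40.2) / -9.81 = 4.10 s
v² = v₀² + 2aΔx → Δx = (0² − 40.2²)/(2·-9.81) = 82.6 m

Phase 3 (free fall): v₀ = 0 m/s, a = -9.81 m/s².
Falls 153 m from rest: t = √(2·153/9.81) = 5.59 s; v = g·t = 54.8 m/s.
Impact speed = 54.8 m/s

54.79 m/s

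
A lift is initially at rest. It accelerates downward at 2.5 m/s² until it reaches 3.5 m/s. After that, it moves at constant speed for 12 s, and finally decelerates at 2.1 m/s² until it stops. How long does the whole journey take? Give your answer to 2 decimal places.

15.07 s

Phase 1 (accelerating): v₀ = 0 m/s, a = 2.5 m/s².
v = v₀ + at → t = (3.5 − 0) / 2.5 = 1.40 s
v² = v₀² + 2aΔx → Δx = (3.5² − 0²)/(2·2.5) = 2.45 m

Phase 2 (constant speed): v₀ = 3.50 m/s, a = 0 m/s².
v = v₀ + at = 3.50 + (0)(12) = 3.50 m/s
Δx = v₀t + ½at² = 3.50·12 + 0.5·0·12² = 42.0 m

Phase 3 (decelerating): v₀ = 3.50 m/s, a = -2.1 m/s².
v = v₀ + at → t = (0 − 3.50) / -2.1 = 1.67 s
v² = v₀² + 2aΔx → Δx = (0² − 3.50²)/(2·-2.1) = 2.92 m
Total time = 1.40 + 12.0 + 1.67 = 15.1 s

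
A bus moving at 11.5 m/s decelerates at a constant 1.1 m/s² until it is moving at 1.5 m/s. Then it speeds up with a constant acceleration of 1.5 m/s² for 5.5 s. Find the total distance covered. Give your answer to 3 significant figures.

Phase 1 (decelerating): v₀ = 11.5 m/s, a = -1.1 m/s².
v = v₀ + at → t = (1.5 − 11.5) / -1.1 = 9.09 s
v² = v₀² + 2aΔx → Δx = (1.5² − 11.5²)/(2·-1.1) = 59.1 m

Phase 2 (accelerating): v₀ = 1.50 m/s, a = 1.5 m/s².
v = v₀ + at = 1.50 + (1.5)(5.5) = 9.75 m/s
Δx = v₀t + ½at² = 1.50·5.5 + 0.5·1.5·5.5² = 30.9 m
Total distance = 59.1 + 30.9 = 90.0 m

90.0 m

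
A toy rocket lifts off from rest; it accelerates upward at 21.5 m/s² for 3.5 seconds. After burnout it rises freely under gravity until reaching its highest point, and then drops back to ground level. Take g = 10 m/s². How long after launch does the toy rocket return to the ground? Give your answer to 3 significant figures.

20.1 s

Phase 1 (powered ascent): v₀ = 0 m/s, a = 21.5 m/s².
v = v₀ + at = 0 + (21.5)(3.5) = 75.2 m/s
Δx = v₀t + ½at² = 0·3.5 + 0.5·21.5·3.5² = 132 m

Phase 2 (coasting upward): v₀ = 75.2 m/s, a = -10 m/s².
v = v₀ + at → t = (0 − 75.2) / -10 = 7.53 s
v² = v₀² + 2aΔx → Δx = (0² − 75.2²)/(2·-10) = 283 m

Phase 3 (free fall): v₀ = 0 m/s, a = -10 m/s².
Falls 415 m from rest: t = √(2·415/10) = 9.11 s; v = g·t = 91.1 m/s.
Total time = 3.50 + 7.53 + 9.11 = 20.1 s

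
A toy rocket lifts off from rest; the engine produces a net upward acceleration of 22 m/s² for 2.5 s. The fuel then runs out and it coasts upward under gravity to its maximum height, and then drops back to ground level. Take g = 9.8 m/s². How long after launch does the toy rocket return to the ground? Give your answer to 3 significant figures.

14.9 s

Phase 1 (powered ascent): v₀ = 0 m/s, a = 22 m/s².
v = v₀ + at = 0 + (22)(2.5) = 55.0 m/s
Δx = v₀t + ½at² = 0·2.5 + 0.5·22·2.5² = 68.8 m

Phase 2 (coasting upward): v₀ = 55.0 m/s, a = -9.8 m/s².
v = v₀ + at → t = (0 − 55.0) / -9.8 = 5.61 s
v² = v₀² + 2aΔx → Δx = (0² − 55.0²)/(2·-9.8) = 154 m

Phase 3 (free fall): v₀ = 0 m/s, a = -9.8 m/s².
Falls 223 m from rest: t = √(2·223/9.8) = 6.75 s; v = g·t = 66.1 m/s.
Total time = 2.50 + 5.61 + 6.75 = 14.9 s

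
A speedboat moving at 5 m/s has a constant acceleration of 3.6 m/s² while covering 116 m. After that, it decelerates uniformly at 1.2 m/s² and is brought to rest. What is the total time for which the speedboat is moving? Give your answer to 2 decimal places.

31.20 s

Phase 1 (accelerating): v₀ = 5.00 m/s, a = 3.6 m/s².
v² = v₀² + 2aΔx = 5.00² + 2·3.6·116 = 860 → v = 29.3 m/s
t = (v − v₀)/a = (29.3 − 5.00)/3.6 = 6.76 s

Phase 2 (decelerating): v₀ = 29.3 m/s, a = -1.2 m/s².
v = v₀ + at → t = (0 − 29.3) / -1.2 = 24.4 s
v² = v₀² + 2aΔx → Δx = (0² − 29.3²)/(2·-1.2) = 358 m
Total time = 6.76 + 24.4 = 31.2 s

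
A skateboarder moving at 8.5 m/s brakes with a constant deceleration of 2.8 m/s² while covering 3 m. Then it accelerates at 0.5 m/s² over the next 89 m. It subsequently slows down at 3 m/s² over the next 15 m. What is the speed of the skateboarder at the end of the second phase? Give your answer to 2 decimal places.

Phase 1 (decelerating): v₀ = 8.50 m/s, a = -2.8 m/s².
v² = v₀² + 2aΔx = 8.50² + 2·-2.8·3 = 55.5 → v = 7.45 m/s
t = (v − v₀)/a = (7.45 − 8.50)/-2.8 = 0.376 s

Phase 2 (accelerating): v₀ = 7.45 m/s, a = 0.5 m/s².
v² = v₀² + 2aΔx = 7.45² + 2·0.5·89 = 144 → v = 12.0 m/s
t = (v − v₀)/a = (12.0 − 7.45)/0.5 = 9.14 s
Speed at end of phase 2 = 12.0 m/s

12.02 m/s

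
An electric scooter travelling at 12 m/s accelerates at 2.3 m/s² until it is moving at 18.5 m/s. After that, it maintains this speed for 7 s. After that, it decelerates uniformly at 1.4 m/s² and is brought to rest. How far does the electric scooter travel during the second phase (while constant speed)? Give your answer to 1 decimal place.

Phase 1 (accelerating): v₀ = 12.0 m/s, a = 2.3 m/s².
v = v₀ + at → t = (18.5 − 12.0) / 2.3 = 2.83 s
v² = v₀² + 2aΔx → Δx = (18.5² − 12.0²)/(2·2.3) = 43.1 m

Phase 2 (constant speed): v₀ = 18.5 m/s, a = 0 m/s².
v = v₀ + at = 18.5 + (0)(7) = 18.5 m/s
Δx = v₀t + ½at² = 18.5·7 + 0.5·0·7² = 130 m
Distance in phase 2 = 130 m

129.5 m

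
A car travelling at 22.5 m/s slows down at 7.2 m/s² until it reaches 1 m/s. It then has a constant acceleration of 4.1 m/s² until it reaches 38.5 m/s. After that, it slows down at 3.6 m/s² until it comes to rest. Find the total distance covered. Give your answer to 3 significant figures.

Phase 1 (decelerating): v₀ = 22.5 m/s, a = -7.2 m/s².
v = v₀ + at → t = (1 − 22.5) / -7.2 = 2.99 s
v² = v₀² + 2aΔx → Δx = (1² − 22.5²)/(2·-7.2) = 35.1 m

Phase 2 (accelerating): v₀ = 1.00 m/s, a = 4.1 m/s².
v = v₀ + at → t = (38.5 − 1.00) / 4.1 = 9.15 s
v² = v₀² + 2aΔx → Δx = (38.5² − 1.00²)/(2·4.1) = 181 m

Phase 3 (decelerating): v₀ = 38.5 m/s, a = -3.6 m/s².
v = v₀ + at → t = (0 − 38.5) / -3.6 = 10.7 s
v² = v₀² + 2aΔx → Δx = (0² − 38.5²)/(2·-3.6) = 206 m
Total distance = 35.1 + 181 + 206 = 422 m

422 m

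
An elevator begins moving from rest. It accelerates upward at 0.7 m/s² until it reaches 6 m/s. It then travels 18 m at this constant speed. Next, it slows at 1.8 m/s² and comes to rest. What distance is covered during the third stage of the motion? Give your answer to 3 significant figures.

Phase 1 (accelerating): v₀ = 0 m/s, a = 0.7 m/s².
v = v₀ + at → t = (6 − 0) / 0.7 = 8.57 s
v² = v₀² + 2aΔx → Δx = (6² − 0²)/(2·0.7) = 25.7 m

Phase 2 (constant speed): v₀ = 6.00 m/s, a = 0 m/s².
Constant speed: t = d/v = 18/6.00 = 3.00 s

Phase 3 (decelerating): v₀ = 6.00 m/s, a = -1.8 m/s².
v = v₀ + at → t = (0 − 6.00) / -1.8 = 3.33 s
v² = v₀² + 2aΔx → Δx = (0² − 6.00²)/(2·-1.8) = 10.0 m
Distance in phase 3 = 10.0 m

10.0 m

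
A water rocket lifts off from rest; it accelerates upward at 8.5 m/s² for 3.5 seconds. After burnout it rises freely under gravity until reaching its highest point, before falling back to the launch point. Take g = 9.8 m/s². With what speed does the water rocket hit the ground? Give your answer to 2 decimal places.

43.65 m/s

Phase 1 (powered ascent): v₀ = 0 m/s, a = 8.5 m/s².
v = v₀ + at = 0 + (8.5)(3.5) = 29.8 m/s
Δx = v₀t + ½at² = 0·3.5 + 0.5·8.5·3.5² = 52.1 m

Phase 2 (coasting upward): v₀ = 29.8 m/s, a = -9.8 m/s².
v = v₀ + at → t = (0 − 29.8) / -9.8 = 3.04 s
v² = v₀² + 2aΔx → Δx = (0² − 29.8²)/(2·-9.8) = 45.2 m

Phase 3 (free fall): v₀ = 0 m/s, a = -9.8 m/s².
Falls 97.2 m from rest: t = √(2·97.2/9.8) = 4.45 s; v = g·t = 43.7 m/s.
Impact speed = 43.7 m/s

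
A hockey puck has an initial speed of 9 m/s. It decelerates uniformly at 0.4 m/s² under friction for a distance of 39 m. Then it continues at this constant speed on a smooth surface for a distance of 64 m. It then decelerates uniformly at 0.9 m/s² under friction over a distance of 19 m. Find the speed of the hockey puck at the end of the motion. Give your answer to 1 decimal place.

Phase 1 (decelerating): v₀ = 9.00 m/s, a = -0.4 m/s².
v² = v₀² + 2aΔx = 9.00² + 2·-0.4·39 = 49.8 → v = 7.06 m/s
t = (v − v₀)/a = (7.06 − 9.00)/-0.4 = 4.86 s

Phase 2 (constant speed): v₀ = 7.06 m/s, a = 0 m/s².
Constant speed: t = d/v = 64/7.06 = 9.07 s

Phase 3 (decelerating): v₀ = 7.06 m/s, a = -0.9 m/s².
v² = v₀² + 2aΔx = 7.06² + 2·-0.9·19 = 15.6 → v = 3.95 m/s
t = (v − v₀)/a = (3.95 − 7.06)/-0.9 = 3.45 s
Final speed = 3.95 m/s

3.9 m/s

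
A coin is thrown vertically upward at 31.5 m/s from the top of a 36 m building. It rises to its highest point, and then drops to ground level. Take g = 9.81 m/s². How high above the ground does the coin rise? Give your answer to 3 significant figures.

Phase 1 (rising): v₀ = 31.5 m/s, a = -9.81 m/s².
v = v₀ + at → t = (0 − 31.5) / -9.81 = 3.21 s
v² = v₀² + 2aΔx → Δx = (0² − 31.5²)/(2·-9.81) = 50.6 m
Maximum height = 36 + 50.6 = 86.6 m

86.6 m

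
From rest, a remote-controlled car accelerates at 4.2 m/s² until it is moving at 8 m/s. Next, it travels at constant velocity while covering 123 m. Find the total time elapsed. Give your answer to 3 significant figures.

17.3 s

Phase 1 (accelerating): v₀ = 0 m/s, a = 4.2 m/s².
v = v₀ + at → t = (8 − 0) / 4.2 = 1.90 s
v² = v₀² + 2aΔx → Δx = (8² − 0²)/(2·4.2) = 7.62 m

Phase 2 (constant speed): v₀ = 8.00 m/s, a = 0 m/s².
Constant speed: t = d/v = 123/8.00 = 15.4 s
Total time = 1.90 + 15.4 = 17.3 s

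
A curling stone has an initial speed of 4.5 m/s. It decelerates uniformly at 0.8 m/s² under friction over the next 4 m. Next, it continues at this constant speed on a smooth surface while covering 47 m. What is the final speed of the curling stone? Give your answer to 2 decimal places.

3.72 m/s

Phase 1 (decelerating): v₀ = 4.50 m/s, a = -0.8 m/s².
v² = v₀² + 2aΔx = 4.50² + 2·-0.8·4 = 13.8 → v = 3.72 m/s
t = (v − v₀)/a = (3.72 − 4.50)/-0.8 = 0.973 s

Phase 2 (constant speed): v₀ = 3.72 m/s, a = 0 m/s².
Constant speed: t = d/v = 47/3.72 = 12.6 s
Final speed = 3.72 m/s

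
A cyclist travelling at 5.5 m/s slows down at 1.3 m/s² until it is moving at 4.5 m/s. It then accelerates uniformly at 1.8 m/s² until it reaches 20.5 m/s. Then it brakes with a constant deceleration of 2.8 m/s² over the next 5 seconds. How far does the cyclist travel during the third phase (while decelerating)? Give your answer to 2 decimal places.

Phase 1 (decelerating): v₀ = 5.50 m/s, a = -1.3 m/s².
v = v₀ + at → t = (4.5 − 5.50) / -1.3 = 0.769 s
v² = v₀² + 2aΔx → Δx = (4.5² − 5.50²)/(2·-1.3) = 3.85 m

Phase 2 (accelerating): v₀ = 4.50 m/s, a = 1.8 m/s².
v = v₀ + at → t = (20.5 − 4.50) / 1.8 = 8.89 s
v² = v₀² + 2aΔx → Δx = (20.5² − 4.50²)/(2·1.8) = 111 m

Phase 3 (decelerating): v₀ = 20.5 m/s, a = -2.8 m/s².
v = v₀ + at = 20.5 + (-2.8)(5) = 6.50 m/s
Δx = v₀t + ½at² = 20.5·5 + 0.5·-2.8·5² = 67.5 m
Distance in phase 3 = 67.5 m

67.50 m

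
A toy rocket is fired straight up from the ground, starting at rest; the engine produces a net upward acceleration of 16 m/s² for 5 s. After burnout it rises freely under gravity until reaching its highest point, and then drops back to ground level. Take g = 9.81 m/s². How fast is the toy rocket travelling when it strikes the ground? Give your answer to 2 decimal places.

Phase 1 (powered ascent): v₀ = 0 m/s, a = 16 m/s².
v = v₀ + at = 0 + (16)(5) = 80.0 m/s
Δx = v₀t + ½at² = 0·5 + 0.5·16·5² = 200 m

Phase 2 (coasting upward): v₀ = 80.0 m/s, a = -9.81 m/s².
v = v₀ + at → t = (0 − 80.0) / -9.81 = 8.15 s
v² = v₀² + 2aΔx → Δx = (0² − 80.0²)/(2·-9.81) = 326 m

Phase 3 (free fall): v₀ = 0 m/s, a = -9.81 m/s².
Falls 526 m from rest: t = √(2·526/9.81) = 10.4 s; v = g·t = 102 m/s.
Impact speed = 102 m/s

101.61 m/s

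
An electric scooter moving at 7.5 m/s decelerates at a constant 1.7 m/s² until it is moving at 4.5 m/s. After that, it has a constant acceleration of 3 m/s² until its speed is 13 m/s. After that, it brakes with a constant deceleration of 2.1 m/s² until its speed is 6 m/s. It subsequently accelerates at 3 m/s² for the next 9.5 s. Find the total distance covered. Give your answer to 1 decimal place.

259.4 m

Phase 1 (decelerating): v₀ = 7.50 m/s, a = -1.7 m/s².
v = v₀ + at → t = (4.5 − 7.50) / -1.7 = 1.76 s
v² = v₀² + 2aΔx → Δx = (4.5² − 7.50²)/(2·-1.7) = 10.6 m

Phase 2 (accelerating): v₀ = 4.50 m/s, a = 3 m/s².
v = v₀ + at → t = (13 − 4.50) / 3 = 2.83 s
v² = v₀² + 2aΔx → Δx = (13² − 4.50²)/(2·3) = 24.8 m

Phase 3 (decelerating): v₀ = 13.0 m/s, a = -2.1 m/s².
v = v₀ + at → t = (6 − 13.0) / -2.1 = 3.33 s
v² = v₀² + 2aΔx → Δx = (6² − 13.0²)/(2·-2.1) = 31.7 m

Phase 4 (accelerating): v₀ = 6.00 m/s, a = 3 m/s².
v = v₀ + at = 6.00 + (3)(9.5) = 34.5 m/s
Δx = v₀t + ½at² = 6.00·9.5 + 0.5·3·9.5² = 192 m
Total distance = 10.6 + 24.8 + 31.7 + 192 = 259 m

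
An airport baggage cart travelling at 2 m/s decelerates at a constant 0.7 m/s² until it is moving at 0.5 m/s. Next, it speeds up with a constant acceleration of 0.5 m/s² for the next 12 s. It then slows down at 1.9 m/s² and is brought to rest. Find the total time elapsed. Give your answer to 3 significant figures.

Phase 1 (decelerating): v₀ = 2.00 m/s, a = -0.7 m/s².
v = v₀ + at → t = (0.5 − 2.00) / -0.7 = 2.14 s
v² = v₀² + 2aΔx → Δx = (0.5² − 2.00²)/(2·-0.7) = 2.68 m

Phase 2 (accelerating): v₀ = 0.500 m/s, a = 0.5 m/s².
v = v₀ + at = 0.500 + (0.5)(12) = 6.50 m/s
Δx = v₀t + ½at² = 0.500·12 + 0.5·0.5·12² = 42.0 m

Phase 3 (decelerating): v₀ = 6.50 m/s, a = -1.9 m/s².
v = v₀ + at → t = (0 − 6.50) / -1.9 = 3.42 s
v² = v₀² + 2aΔx → Δx = (0² − 6.50²)/(2·-1.9) = 11.1 m
Total time = 2.14 + 12.0 + 3.42 = 17.6 s

17.6 s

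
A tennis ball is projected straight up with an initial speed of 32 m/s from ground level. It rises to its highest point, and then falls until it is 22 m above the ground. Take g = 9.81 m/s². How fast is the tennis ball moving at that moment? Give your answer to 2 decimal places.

24.34 m/s

Phase 1 (rising): v₀ = 32.0 m/s, a = -9.81 m/s².
v = v₀ + at → t = (0 − 32.0) / -9.81 = 3.26 s
v² = v₀² + 2aΔx → Δx = (0² − 32.0²)/(2·-9.81) = 52.2 m

Phase 2 (falling): v₀ = 0 m/s, a = -9.81 m/s².
Falls 30.2 m from rest: t = √(2·30.2/9.81) = 2.48 s; v = g·t = 24.3 m/s.
Final speed = 24.3 m/s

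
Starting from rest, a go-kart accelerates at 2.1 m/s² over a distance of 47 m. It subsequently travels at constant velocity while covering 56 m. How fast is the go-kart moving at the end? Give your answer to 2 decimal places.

Phase 1 (accelerating): v₀ = 0 m/s, a = 2.1 m/s².
v² = v₀² + 2aΔx = 0² + 2·2.1·47 = 197 → v = 14.0 m/s
t = (v − v₀)/a = (14.0 − 0)/2.1 = 6.69 s

Phase 2 (constant speed): v₀ = 14.0 m/s, a = 0 m/s².
Constant speed: t = d/v = 56/14.0 = 3.99 s
Final speed = 14.0 m/s

14.05 m/s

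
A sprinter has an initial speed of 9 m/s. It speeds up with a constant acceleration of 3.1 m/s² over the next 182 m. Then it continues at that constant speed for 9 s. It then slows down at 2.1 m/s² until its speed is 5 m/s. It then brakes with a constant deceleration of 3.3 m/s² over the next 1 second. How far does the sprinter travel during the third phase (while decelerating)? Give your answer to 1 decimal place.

Phase 1 (accelerating): v₀ = 9.00 m/s, a = 3.1 m/s².
v² = v₀² + 2aΔx = 9.00² + 2·3.1·182 = 1210 → v = 34.8 m/s
t = (v − v₀)/a = (34.8 − 9.00)/3.1 = 8.31 s

Phase 2 (constant speed): v₀ = 34.8 m/s, a = 0 m/s².
v = v₀ + at = 34.8 + (0)(9) = 34.8 m/s
Δx = v₀t + ½at² = 34.8·9 + 0.5·0·9² = 313 m

Phase 3 (decelerating): v₀ = 34.8 m/s, a = -2.1 m/s².
v = v₀ + at → t = (5 − 34.8) / -2.1 = 14.2 s
v² = v₀² + 2aΔx → Δx = (5² − 34.8²)/(2·-2.1) = 282 m
Distance in phase 3 = 282 m

282.0 m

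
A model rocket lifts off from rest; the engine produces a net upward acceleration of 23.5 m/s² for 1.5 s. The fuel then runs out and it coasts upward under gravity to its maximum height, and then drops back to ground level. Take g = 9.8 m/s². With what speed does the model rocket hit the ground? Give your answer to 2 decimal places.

41.96 m/s

Phase 1 (powered ascent): v₀ = 0 m/s, a = 23.5 m/s².
v = v₀ + at = 0 + (23.5)(1.5) = 35.2 m/s
Δx = v₀t + ½at² = 0·1.5 + 0.5·23.5·1.5² = 26.4 m

Phase 2 (coasting upward): v₀ = 35.2 m/s, a = -9.8 m/s².
v = v₀ + at → t = (0 − 35.2) / -9.8 = 3.60 s
v² = v₀² + 2aΔx → Δx = (0² − 35.2²)/(2·-9.8) = 63.4 m

Phase 3 (free fall): v₀ = 0 m/s, a = -9.8 m/s².
Falls 89.8 m from rest: t = √(2·89.8/9.8) = 4.28 s; v = g·t = 42.0 m/s.
Impact speed = 42.0 m/s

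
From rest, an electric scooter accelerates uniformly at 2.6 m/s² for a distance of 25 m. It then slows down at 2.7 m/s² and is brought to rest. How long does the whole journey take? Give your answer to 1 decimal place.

8.6 s

Phase 1 (accelerating): v₀ = 0 m/s, a = 2.6 m/s².
v² = v₀² + 2aΔx = 0² + 2·2.6·25 = 130 → v = 11.4 m/s
t = (v − v₀)/a = (11.4 − 0)/2.6 = 4.39 s

Phase 2 (decelerating): v₀ = 11.4 m/s, a = -2.7 m/s².
v = v₀ + at → t = (0 − 11.4) / -2.7 = 4.22 s
v² = v₀² + 2aΔx → Δx = (0² − 11.4²)/(2·-2.7) = 24.1 m
Total time = 4.39 + 4.22 = 8.61 s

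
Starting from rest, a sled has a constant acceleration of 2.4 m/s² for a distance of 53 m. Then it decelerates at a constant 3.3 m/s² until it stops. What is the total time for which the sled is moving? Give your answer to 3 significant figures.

Phase 1 (accelerating): v₀ = 0 m/s, a = 2.4 m/s².
v² = v₀² + 2aΔx = 0² + 2·2.4·53 = 254 → v = 15.9 m/s
t = (v − v₀)/a = (15.9 − 0)/2.4 = 6.65 s

Phase 2 (decelerating): v₀ = 15.9 m/s, a = -3.3 m/s².
v = v₀ + at → t = (0 − 15.9) / -3.3 = 4.83 s
v² = v₀² + 2aΔx → Δx = (0² − 15.9²)/(2·-3.3) = 38.5 m
Total time = 6.65 + 4.83 = 11.5 s

11.5 s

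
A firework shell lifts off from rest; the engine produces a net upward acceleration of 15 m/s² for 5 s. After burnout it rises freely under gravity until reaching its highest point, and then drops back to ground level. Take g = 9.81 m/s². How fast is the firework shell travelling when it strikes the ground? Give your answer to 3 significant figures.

Phase 1 (powered ascent): v₀ = 0 m/s, a = 15 m/s².
v = v₀ + at = 0 + (15)(5) = 75.0 m/s
Δx = v₀t + ½at² = 0·5 + 0.5·15·5² = 188 m

Phase 2 (coasting upward): v₀ = 75.0 m/s, a = -9.81 m/s².
v = v₀ + at → t = (0 − 75.0) / -9.81 = 7.65 s
v² = v₀² + 2aΔx → Δx = (0² − 75.0²)/(2·-9.81) = 287 m

Phase 3 (free fall): v₀ = 0 m/s, a = -9.81 m/s².
Falls 474 m from rest: t = √(2·474/9.81) = 9.83 s; v = g·t = 96.5 m/s.
Impact speed = 96.5 m/s

96.5 m/s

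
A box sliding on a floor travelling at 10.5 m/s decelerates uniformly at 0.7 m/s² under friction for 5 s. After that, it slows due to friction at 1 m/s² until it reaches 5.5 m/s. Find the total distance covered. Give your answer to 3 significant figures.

Phase 1 (decelerating): v₀ = 10.5 m/s, a = -0.7 m/s².
v = v₀ + at = 10.5 + (-0.7)(5) = 7.00 m/s
Δx = v₀t + ½at² = 10.5·5 + 0.5·-0.7·5² = 43.8 m

Phase 2 (decelerating): v₀ = 7.00 m/s, a = -1 m/s².
v = v₀ + at → t = (5.5 − 7.00) / -1 = 1.50 s
v² = v₀² + 2aΔx → Δx = (5.5² − 7.00²)/(2·-1) = 9.38 m
Total distance = 43.8 + 9.38 = 53.1 m

53.1 m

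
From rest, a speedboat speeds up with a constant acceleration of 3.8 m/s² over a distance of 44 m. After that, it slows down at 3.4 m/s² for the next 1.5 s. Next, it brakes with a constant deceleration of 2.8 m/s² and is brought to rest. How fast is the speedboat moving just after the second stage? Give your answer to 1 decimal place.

Phase 1 (accelerating): v₀ = 0 m/s, a = 3.8 m/s².
v² = v₀² + 2aΔx = 0² + 2·3.8·44 = 334 → v = 18.3 m/s
t = (v − v₀)/a = (18.3 − 0)/3.8 = 4.81 s

Phase 2 (decelerating): v₀ = 18.3 m/s, a = -3.4 m/s².
v = v₀ + at = 18.3 + (-3.4)(1.5) = 13.2 m/s
Δx = v₀t + ½at² = 18.3·1.5 + 0.5·-3.4·1.5² = 23.6 m
Speed at end of phase 2 = 13.2 m/s

13.2 m/s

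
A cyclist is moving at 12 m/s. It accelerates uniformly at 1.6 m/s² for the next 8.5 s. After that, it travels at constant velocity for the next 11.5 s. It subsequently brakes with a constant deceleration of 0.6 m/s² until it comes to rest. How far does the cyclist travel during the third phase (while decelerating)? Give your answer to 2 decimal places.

Phase 1 (accelerating): v₀ = 12.0 m/s, a = 1.6 m/s².
v = v₀ + at = 12.0 + (1.6)(8.5) = 25.6 m/s
Δx = v₀t + ½at² = 12.0·8.5 + 0.5·1.6·8.5² = 160 m

Phase 2 (constant speed): v₀ = 25.6 m/s, a = 0 m/s².
v = v₀ + at = 25.6 + (0)(11.5) = 25.6 m/s
Δx = v₀t + ½at² = 25.6·11.5 + 0.5·0·11.5² = 294 m

Phase 3 (decelerating): v₀ = 25.6 m/s, a = -0.6 m/s².
v = v₀ + at → t = (0 − 25.6) / -0.6 = 42.7 s
v² = v₀² + 2aΔx → Δx = (0² − 25.6²)/(2·-0.6) = 546 m
Distance in phase 3 = 546 m

546.13 m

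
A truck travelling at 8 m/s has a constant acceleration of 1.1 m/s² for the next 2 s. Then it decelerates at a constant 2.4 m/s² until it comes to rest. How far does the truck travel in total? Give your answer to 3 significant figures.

Phase 1 (accelerating): v₀ = 8.00 m/s, a = 1.1 m/s².
v = v₀ + at = 8.00 + (1.1)(2) = 10.2 m/s
Δx = v₀t + ½at² = 8.00·2 + 0.5·1.1·2² = 18.2 m

Phase 2 (decelerating): v₀ = 10.2 m/s, a = -2.4 m/s².
v = v₀ + at → t = (0 − 10.2) / -2.4 = 4.25 s
v² = v₀² + 2aΔx → Δx = (0² − 10.2²)/(2·-2.4) = 21.7 m
Total distance = 18.2 + 21.7 = 39.9 m

39.9 m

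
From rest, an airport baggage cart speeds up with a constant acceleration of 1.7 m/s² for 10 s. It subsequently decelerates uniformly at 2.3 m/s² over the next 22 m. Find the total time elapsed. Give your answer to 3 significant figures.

Phase 1 (accelerating): v₀ = 0 m/s, a = 1.7 m/s².
v = v₀ + at = 0 + (1.7)(10) = 17.0 m/s
Δx = v₀t + ½at² = 0·10 + 0.5·1.7·10² = 85.0 m

Phase 2 (decelerating): v₀ = 17.0 m/s, a = -2.3 m/s².
v² = v₀² + 2aΔx = 17.0² + 2·-2.3·22 = 188 → v = 13.7 m/s
t = (v − v₀)/a = (13.7 − 17.0)/-2.3 = 1.43 s
Total time = 10.0 + 1.43 = 11.4 s

11.4 s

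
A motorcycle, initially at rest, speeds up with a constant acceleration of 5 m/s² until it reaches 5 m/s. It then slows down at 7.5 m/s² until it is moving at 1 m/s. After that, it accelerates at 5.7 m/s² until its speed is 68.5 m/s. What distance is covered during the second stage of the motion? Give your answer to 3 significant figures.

Phase 1 (accelerating): v₀ = 0 m/s, a = 5 m/s².
v = v₀ + at → t = (5 − 0) / 5 = 1.00 s
v² = v₀² + 2aΔx → Δx = (5² − 0²)/(2·5) = 2.50 m

Phase 2 (decelerating): v₀ = 5.00 m/s, a = -7.5 m/s².
v = v₀ + at → t = (1 − 5.00) / -7.5 = 0.533 s
v² = v₀² + 2aΔx → Δx = (1² − 5.00²)/(2·-7.5) = 1.60 m
Distance in phase 2 = 1.60 m

1.60 m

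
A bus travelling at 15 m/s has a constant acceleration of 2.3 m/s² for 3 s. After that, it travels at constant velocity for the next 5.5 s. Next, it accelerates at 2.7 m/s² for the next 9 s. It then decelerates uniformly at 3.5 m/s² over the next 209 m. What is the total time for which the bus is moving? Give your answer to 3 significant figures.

23.3 s

Phase 1 (accelerating): v₀ = 15.0 m/s, a = 2.3 m/s².
v = v₀ + at = 15.0 + (2.3)(3) = 21.9 m/s
Δx = v₀t + ½at² = 15.0·3 + 0.5·2.3·3² = 55.4 m

Phase 2 (constant speed): v₀ = 21.9 m/s, a = 0 m/s².
v = v₀ + at = 21.9 + (0)(5.5) = 21.9 m/s
Δx = v₀t + ½at² = 21.9·5.5 + 0.5·0·5.5² = 120 m

Phase 3 (accelerating): v₀ = 21.9 m/s, a = 2.7 m/s².
v = v₀ + at = 21.9 + (2.7)(9) = 46.2 m/s
Δx = v₀t + ½at² = 21.9·9 + 0.5·2.7·9² = 306 m

Phase 4 (decelerating): v₀ = 46.2 m/s, a = -3.5 m/s².
v² = v₀² + 2aΔx = 46.2² + 2·-3.5·209 = 671 → v = 25.9 m/s
t = (v − v₀)/a = (25.9 − 46.2)/-3.5 = 5.80 s
Total time = 3.00 + 5.50 + 9.00 + 5.80 = 23.3 s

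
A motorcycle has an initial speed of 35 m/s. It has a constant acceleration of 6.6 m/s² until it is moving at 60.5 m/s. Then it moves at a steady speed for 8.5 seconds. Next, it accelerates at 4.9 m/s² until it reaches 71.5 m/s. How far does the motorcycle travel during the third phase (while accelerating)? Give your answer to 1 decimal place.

148.2 m

Phase 1 (accelerating): v₀ = 35.0 m/s, a = 6.6 m/s².
v = v₀ + at → t = (60.5 − 35.0) / 6.6 = 3.86 s
v² = v₀² + 2aΔx → Δx = (60.5² − 35.0²)/(2·6.6) = 184 m

Phase 2 (constant speed): v₀ = 60.5 m/s, a = 0 m/s².
v = v₀ + at = 60.5 + (0)(8.5) = 60.5 m/s
Δx = v₀t + ½at² = 60.5·8.5 + 0.5·0·8.5² = 514 m

Phase 3 (accelerating): v₀ = 60.5 m/s, a = 4.9 m/s².
v = v₀ + at → t = (71.5 − 60.5) / 4.9 = 2.24 s
v² = v₀² + 2aΔx → Δx = (71.5² − 60.5²)/(2·4.9) = 148 m
Distance in phase 3 = 148 m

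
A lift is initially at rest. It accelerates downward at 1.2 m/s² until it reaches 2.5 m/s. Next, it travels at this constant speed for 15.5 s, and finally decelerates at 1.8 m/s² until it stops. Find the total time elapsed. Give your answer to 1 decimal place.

19.0 s

Phase 1 (accelerating): v₀ = 0 m/s, a = 1.2 m/s².
v = v₀ + at → t = (2.5 − 0) / 1.2 = 2.08 s
v² = v₀² + 2aΔx → Δx = (2.5² − 0²)/(2·1.2) = 2.60 m

Phase 2 (constant speed): v₀ = 2.50 m/s, a = 0 m/s².
v = v₀ + at = 2.50 + (0)(15.5) = 2.50 m/s
Δx = v₀t + ½at² = 2.50·15.5 + 0.5·0·15.5² = 38.8 m

Phase 3 (decelerating): v₀ = 2.50 m/s, a = -1.8 m/s².
v = v₀ + at → t = (0 − 2.50) / -1.8 = 1.39 s
v² = v₀² + 2aΔx → Δx = (0² − 2.50²)/(2·-1.8) = 1.74 m
Total time = 2.08 + 15.5 + 1.39 = 19.0 s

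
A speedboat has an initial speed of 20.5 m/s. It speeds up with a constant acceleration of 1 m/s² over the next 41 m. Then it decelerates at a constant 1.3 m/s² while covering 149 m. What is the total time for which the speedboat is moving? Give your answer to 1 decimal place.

10.9 s

Phase 1 (accelerating): v₀ = 20.5 m/s, a = 1 m/s².
v² = v₀² + 2aΔx = 20.5² + 2·1·41 = 502 → v = 22.4 m/s
t = (v − v₀)/a = (22.4 − 20.5)/1 = 1.91 s

Phase 2 (decelerating): v₀ = 22.4 m/s, a = -1.3 m/s².
v² = v₀² + 2aΔx = 22.4² + 2·-1.3·149 = 115 → v = 10.7 m/s
t = (v − v₀)/a = (10.7 − 22.4)/-1.3 = 9.00 s
Total time = 1.91 + 9.00 = 10.9 s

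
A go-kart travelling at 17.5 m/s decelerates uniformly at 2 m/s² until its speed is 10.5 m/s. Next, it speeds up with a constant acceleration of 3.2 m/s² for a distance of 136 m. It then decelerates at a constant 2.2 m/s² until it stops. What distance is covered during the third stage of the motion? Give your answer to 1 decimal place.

222.9 m

Phase 1 (decelerating): v₀ = 17.5 m/s, a = -2 m/s².
v = v₀ + at → t = (10.5 − 17.5) / -2 = 3.50 s
v² = v₀² + 2aΔx → Δx = (10.5² − 17.5²)/(2·-2) = 49.0 m

Phase 2 (accelerating): v₀ = 10.5 m/s, a = 3.2 m/s².
v² = v₀² + 2aΔx = 10.5² + 2·3.2·136 = 981 → v = 31.3 m/s
t = (v − v₀)/a = (31.3 − 10.5)/3.2 = 6.50 s

Phase 3 (decelerating): v₀ = 31.3 m/s, a = -2.2 m/s².
v = v₀ + at → t = (0 − 31.3) / -2.2 = 14.2 s
v² = v₀² + 2aΔx → Δx = (0² − 31.3²)/(2·-2.2) = 223 m
Distance in phase 3 = 223 m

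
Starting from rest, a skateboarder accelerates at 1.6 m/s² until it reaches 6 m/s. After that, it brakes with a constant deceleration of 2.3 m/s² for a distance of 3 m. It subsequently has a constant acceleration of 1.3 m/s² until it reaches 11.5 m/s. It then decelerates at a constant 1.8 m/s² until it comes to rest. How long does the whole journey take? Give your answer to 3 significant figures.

Phase 1 (accelerating): v₀ = 0 m/s, a = 1.6 m/s².
v = v₀ + at → t = (6 − 0) / 1.6 = 3.75 s
v² = v₀² + 2aΔx → Δx = (6² − 0²)/(2·1.6) = 11.2 m

Phase 2 (decelerating): v₀ = 6.00 m/s, a = -2.3 m/s².
v² = v₀² + 2aΔx = 6.00² + 2·-2.3·3 = 22.2 → v = 4.71 m/s
t = (v − v₀)/a = (4.71 − 6.00)/-2.3 = 0.560 s

Phase 3 (accelerating): v₀ = 4.71 m/s, a = 1.3 m/s².
v = v₀ + at → t = (11.5 − 4.71) / 1.3 = 5.22 s
v² = v₀² + 2aΔx → Δx = (11.5² − 4.71²)/(2·1.3) = 42.3 m

Phase 4 (decelerating): v₀ = 11.5 m/s, a = -1.8 m/s².
v = v₀ + at → t = (0 − 11.5) / -1.8 = 6.39 s
v² = v₀² + 2aΔx → Δx = (0² − 11.5²)/(2·-1.8) = 36.7 m
Total time = 3.75 + 0.560 + 5.22 + 6.39 = 15.9 s

15.9 s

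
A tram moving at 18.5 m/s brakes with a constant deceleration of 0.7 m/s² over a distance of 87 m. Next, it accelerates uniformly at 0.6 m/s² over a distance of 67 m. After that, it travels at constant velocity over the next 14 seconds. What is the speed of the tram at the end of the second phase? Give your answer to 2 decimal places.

17.35 m/s

Phase 1 (decelerating): v₀ = 18.5 m/s, a = -0.7 m/s².
v² = v₀² + 2aΔx = 18.5² + 2·-0.7·87 = 220 → v = 14.8 m/s
t = (v − v₀)/a = (14.8 − 18.5)/-0.7 = 5.22 s

Phase 2 (accelerating): v₀ = 14.8 m/s, a = 0.6 m/s².
v² = v₀² + 2aΔx = 14.8² + 2·0.6·67 = 301 → v = 17.3 m/s
t = (v − v₀)/a = (17.3 − 14.8)/0.6 = 4.16 s
Speed at end of phase 2 = 17.3 m/s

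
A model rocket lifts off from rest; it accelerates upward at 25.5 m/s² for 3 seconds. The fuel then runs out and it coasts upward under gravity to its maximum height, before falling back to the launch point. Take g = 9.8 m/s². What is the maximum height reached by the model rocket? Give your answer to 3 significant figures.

Phase 1 (powered ascent): v₀ = 0 m/s, a = 25.5 m/s².
v = v₀ + at = 0 + (25.5)(3) = 76.5 m/s
Δx = v₀t + ½at² = 0·3 + 0.5·25.5·3² = 115 m

Phase 2 (coasting upward): v₀ = 76.5 m/s, a = -9.8 m/s².
v = v₀ + at → t = (0 − 76.5) / -9.8 = 7.81 s
v² = v₀² + 2aΔx → Δx = (0² − 76.5²)/(2·-9.8) = 299 m
Maximum height = 115 + 299 = 413 m

413 m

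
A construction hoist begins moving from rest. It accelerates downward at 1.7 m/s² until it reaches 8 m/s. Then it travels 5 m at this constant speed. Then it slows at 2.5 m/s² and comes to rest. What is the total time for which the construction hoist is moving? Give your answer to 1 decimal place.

Phase 1 (accelerating): v₀ = 0 m/s, a = 1.7 m/s².
v = v₀ + at → t = (8 − 0) / 1.7 = 4.71 s
v² = v₀² + 2aΔx → Δx = (8² − 0²)/(2·1.7) = 18.8 m

Phase 2 (constant speed): v₀ = 8.00 m/s, a = 0 m/s².
Constant speed: t = d/v = 5/8.00 = 0.625 s

Phase 3 (decelerating): v₀ = 8.00 m/s, a = -2.5 m/s².
v = v₀ + at → t = (0 − 8.00) / -2.5 = 3.20 s
v² = v₀² + 2aΔx → Δx = (0² − 8.00²)/(2·-2.5) = 12.8 m
Total time = 4.71 + 0.625 + 3.20 = 8.53 s

8.5 s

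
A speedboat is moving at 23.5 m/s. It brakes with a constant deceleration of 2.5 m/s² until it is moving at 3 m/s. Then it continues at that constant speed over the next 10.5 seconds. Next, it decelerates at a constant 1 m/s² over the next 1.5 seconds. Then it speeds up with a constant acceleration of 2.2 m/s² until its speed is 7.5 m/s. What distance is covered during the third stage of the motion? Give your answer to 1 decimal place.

Phase 1 (decelerating): v₀ = 23.5 m/s, a = -2.5 m/s².
v = v₀ + at → t = (3 − 23.5) / -2.5 = 8.20 s
v² = v₀² + 2aΔx → Δx = (3² − 23.5²)/(2·-2.5) = 109 m

Phase 2 (constant speed): v₀ = 3.00 m/s, a = 0 m/s².
v = v₀ + at = 3.00 + (0)(10.5) = 3.00 m/s
Δx = v₀t + ½at² = 3.00·10.5 + 0.5·0·10.5² = 31.5 m

Phase 3 (decelerating): v₀ = 3.00 m/s, a = -1 m/s².
v = v₀ + at = 3.00 + (-1)(1.5) = 1.50 m/s
Δx = v₀t + ½at² = 3.00·1.5 + 0.5·-1·1.5² = 3.38 m
Distance in phase 3 = 3.38 m

3.4 m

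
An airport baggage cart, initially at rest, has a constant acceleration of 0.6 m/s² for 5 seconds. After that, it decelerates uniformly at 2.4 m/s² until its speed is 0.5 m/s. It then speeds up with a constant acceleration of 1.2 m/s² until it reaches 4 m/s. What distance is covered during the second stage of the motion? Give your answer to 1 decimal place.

1.8 m

Phase 1 (accelerating): v₀ = 0 m/s, a = 0.6 m/s².
v = v₀ + at = 0 + (0.6)(5) = 3.00 m/s
Δx = v₀t + ½at² = 0·5 + 0.5·0.6·5² = 7.50 m

Phase 2 (decelerating): v₀ = 3.00 m/s, a = -2.4 m/s².
v = v₀ + at → t = (0.5 − 3.00) / -2.4 = 1.04 s
v² = v₀² + 2aΔx → Δx = (0.5² − 3.00²)/(2·-2.4) = 1.82 m
Distance in phase 2 = 1.82 m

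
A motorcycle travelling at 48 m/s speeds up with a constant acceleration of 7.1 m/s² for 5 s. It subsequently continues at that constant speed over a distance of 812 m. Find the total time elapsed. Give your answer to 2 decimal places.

14.72 s

Phase 1 (accelerating): v₀ = 48.0 m/s, a = 7.1 m/s².
v = v₀ + at = 48.0 + (7.1)(5) = 83.5 m/s
Δx = v₀t + ½at² = 48.0·5 + 0.5·7.1·5² = 329 m

Phase 2 (constant speed): v₀ = 83.5 m/s, a = 0 m/s².
Constant speed: t = d/v = 812/83.5 = 9.72 s
Total time = 5.00 + 9.72 = 14.7 s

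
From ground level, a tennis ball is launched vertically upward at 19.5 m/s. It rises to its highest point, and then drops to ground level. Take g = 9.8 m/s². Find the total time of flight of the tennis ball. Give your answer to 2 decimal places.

Phase 1 (rising): v₀ = 19.5 m/s, a = -9.8 m/s².
v = v₀ + at → t = (0 − 19.5) / -9.8 = 1.99 s
v² = v₀² + 2aΔx → Δx = (0² − 19.5²)/(2·-9.8) = 19.4 m

Phase 2 (falling): v₀ = 0 m/s, a = -9.8 m/s².
Falls 19.4 m from rest: t = √(2·19.4/9.8) = 1.99 s; v = g·t = 19.5 m/s.
Total time = 1.99 + 1.99 = 3.98 s

3.98 s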